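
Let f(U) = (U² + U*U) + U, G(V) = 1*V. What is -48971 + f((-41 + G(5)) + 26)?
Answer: -48781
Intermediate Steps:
G(V) = V
f(U) = U + 2*U² (f(U) = (U² + U²) + U = 2*U² + U = U + 2*U²)
-48971 + f((-41 + G(5)) + 26) = -48971 + ((-41 + 5) + 26)*(1 + 2*((-41 + 5) + 26)) = -48971 + (-36 + 26)*(1 + 2*(-36 + 26)) = -48971 - 10*(1 + 2*(-10)) = -48971 - 10*(1 - 20) = -48971 - 10*(-19) = -48971 + 190 = -48781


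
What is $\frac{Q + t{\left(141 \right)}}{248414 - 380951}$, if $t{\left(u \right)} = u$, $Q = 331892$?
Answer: $- \frac{332033}{132537} \approx -2.5052$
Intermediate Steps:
$\frac{Q + t{\left(141 \right)}}{248414 - 380951} = \frac{331892 + 141}{248414 - 380951} = \frac{332033}{-132537} = 332033 \left(- \frac{1}{132537}\right) = - \frac{332033}{132537}$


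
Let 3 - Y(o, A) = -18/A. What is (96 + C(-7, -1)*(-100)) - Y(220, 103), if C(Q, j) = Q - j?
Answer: 71361/103 ≈ 692.83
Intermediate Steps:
Y(o, A) = 3 + 18/A (Y(o, A) = 3 - (-18)/A = 3 + 18/A)
(96 + C(-7, -1)*(-100)) - Y(220, 103) = (96 + (-7 - 1*(-1))*(-100)) - (3 + 18/103) = (96 + (-7 + 1)*(-100)) - (3 + 18*(1/103)) = (96 - 6*(-100)) - (3 + 18/103) = (96 + 600) - 1*327/103 = 696 - 327/103 = 71361/103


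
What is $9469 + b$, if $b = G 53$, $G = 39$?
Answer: $11536$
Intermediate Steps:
$b = 2067$ ($b = 39 \cdot 53 = 2067$)
$9469 + b = 9469 + 2067 = 11536$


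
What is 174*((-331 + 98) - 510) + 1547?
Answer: -127735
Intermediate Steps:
174*((-331 + 98) - 510) + 1547 = 174*(-233 - 510) + 1547 = 174*(-743) + 1547 = -129282 + 1547 = -127735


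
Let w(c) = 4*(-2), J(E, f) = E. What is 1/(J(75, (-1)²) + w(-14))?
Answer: 1/67 ≈ 0.014925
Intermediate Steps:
w(c) = -8
1/(J(75, (-1)²) + w(-14)) = 1/(75 - 8) = 1/67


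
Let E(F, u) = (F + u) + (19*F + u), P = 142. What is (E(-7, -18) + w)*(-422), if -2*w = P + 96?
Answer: 124490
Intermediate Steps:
E(F, u) = 2*u + 20*F (E(F, u) = (F + u) + (u + 19*F) = 2*u + 20*F)
w = -119 (w = -(142 + 96)/2 = -½*238 = -119)
(E(-7, -18) + w)*(-422) = ((2*(-18) + 20*(-7)) - 119)*(-422) = ((-36 - 140) - 119)*(-422) = (-176 - 119)*(-422) = -295*(-422) = 124490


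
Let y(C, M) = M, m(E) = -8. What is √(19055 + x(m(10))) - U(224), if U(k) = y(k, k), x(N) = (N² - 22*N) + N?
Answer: -224 + 3*√2143 ≈ -85.122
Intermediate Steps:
x(N) = N² - 21*N
U(k) = k
√(19055 + x(m(10))) - U(224) = √(19055 - 8*(-21 - 8)) - 1*224 = √(19055 - 8*(-29)) - 224 = √(19055 + 232) - 224 = √19287 - 224 = 3*√2143 - 224 = -224 + 3*√2143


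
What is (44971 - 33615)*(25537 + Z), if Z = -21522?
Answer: 45594340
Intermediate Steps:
(44971 - 33615)*(25537 + Z) = (44971 - 33615)*(25537 - 21522) = 11356*4015 = 45594340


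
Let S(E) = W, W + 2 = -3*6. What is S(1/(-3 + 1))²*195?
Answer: 78000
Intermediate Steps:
W = -20 (W = -2 - 3*6 = -2 - 18 = -20)
S(E) = -20
S(1/(-3 + 1))²*195 = (-20)²*195 = 400*195 = 78000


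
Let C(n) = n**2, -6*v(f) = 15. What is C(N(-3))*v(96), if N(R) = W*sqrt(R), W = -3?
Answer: 135/2 ≈ 67.500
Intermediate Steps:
v(f) = -5/2 (v(f) = -1/6*15 = -5/2)
N(R) = -3*sqrt(R)
C(N(-3))*v(96) = (-3*I*sqrt(3))**2*(-5/2) = -27*(-5/2) = 135/2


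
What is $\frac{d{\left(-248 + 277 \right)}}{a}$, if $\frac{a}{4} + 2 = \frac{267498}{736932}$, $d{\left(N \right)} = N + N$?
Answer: $- \frac{254417}{28723} \approx -8.8576$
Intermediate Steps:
$d{\left(N \right)} = 2 N$
$a = - \frac{57446}{8773}$ ($a = -8 + 4 \cdot \frac{267498}{736932} = -8 + 4 \cdot 267498 \cdot \frac{1}{736932} = -8 + 4 \cdot \frac{6369}{17546} = -8 + \frac{12738}{8773} = - \frac{57446}{8773} \approx -6.548$)
$\frac{d{\left(-248 + 277 \right)}}{a} = \frac{2 \left(-248 + 277\right)}{- \frac{57446}{8773}} = 2 \cdot 29 \left(- \frac{8773}{57446}\right) = 58 \left(- \frac{8773}{57446}\right) = - \frac{254417}{28723}$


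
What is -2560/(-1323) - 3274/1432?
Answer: -332791/947268 ≈ -0.35132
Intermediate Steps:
-2560/(-1323) - 3274/1432 = -2560*(-1/1323) - 3274*1/1432 = 2560/1323 - 1637/716 = -332791/947268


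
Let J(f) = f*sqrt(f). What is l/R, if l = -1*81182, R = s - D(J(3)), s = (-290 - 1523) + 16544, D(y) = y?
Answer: -597946021/108501167 - 121773*sqrt(3)/108501167 ≈ -5.5129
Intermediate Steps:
J(f) = f**(3/2)
s = 14731 (s = -1813 + 16544 = 14731)
R = 14731 - 3*sqrt(3) (R = 14731 - 3**(3/2) = 14731 - 3*sqrt(3) ≈ 14726.)
l = -81182
l/R = -81182/(14731 - 3*sqrt(3))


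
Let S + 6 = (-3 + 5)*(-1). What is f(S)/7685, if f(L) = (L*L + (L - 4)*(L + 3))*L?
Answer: -992/7685 ≈ -0.12908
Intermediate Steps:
S = -8 (S = -6 + (-3 + 5)*(-1) = -6 + 2*(-1) = -6 - 2 = -8)
f(L) = L*(L² + (-4 + L)*(3 + L)) (f(L) = (L² + (-4 + L)*(3 + L))*L = L*(L² + (-4 + L)*(3 + L)))
f(S)/7685 = -8*(-12 - 1*(-8) + 2*(-8)²)/7685 = -8*(-12 + 8 + 2*64)*(1/7685) = -8*(-12 + 8 + 128)*(1/7685) = -8*124*(1/7685) = -992*1/7685 = -992/7685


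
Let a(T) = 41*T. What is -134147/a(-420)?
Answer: 134147/17220 ≈ 7.7902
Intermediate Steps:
-134147/a(-420) = -134147/(41*(-420)) = -134147/(-17220) = -134147*(-1/17220) = 134147/17220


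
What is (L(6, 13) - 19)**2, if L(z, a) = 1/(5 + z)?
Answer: 43264/121 ≈ 357.55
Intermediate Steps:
(L(6, 13) - 19)**2 = (1/(5 + 6) - 19)**2 = (1/11 - 19)**2 = (-208/11)**2 = 43264/121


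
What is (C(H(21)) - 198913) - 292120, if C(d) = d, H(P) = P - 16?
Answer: -491028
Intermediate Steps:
H(P) = -16 + P
(C(H(21)) - 198913) - 292120 = ((-16 + 21) - 198913) - 292120 = (5 - 198913) - 292120 = -198908 - 292120 = -491028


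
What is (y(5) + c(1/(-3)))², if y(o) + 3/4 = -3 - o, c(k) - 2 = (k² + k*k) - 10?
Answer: 354025/1296 ≈ 273.17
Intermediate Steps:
c(k) = -8 + 2*k² (c(k) = 2 + ((k² + k*k) - 10) = 2 + ((k² + k²) - 10) = 2 + (2*k² - 10) = 2 + (-10 + 2*k²) = -8 + 2*k²)
y(o) = -15/4 - o (y(o) = -¾ + (-3 - o) = -15/4 - o)
(y(5) + c(1/(-3)))² = ((-15/4 - 1*5) + (-8 + 2*(1/(-3))²))² = ((-15/4 - 5) + (-8 + 2*(-⅓)²))² = (-35/4 + (-8 + 2*(⅑)))² = (-35/4 + (-8 + 2/9))² = (-35/4 - 70/9)² = (-595/36)² = 354025/1296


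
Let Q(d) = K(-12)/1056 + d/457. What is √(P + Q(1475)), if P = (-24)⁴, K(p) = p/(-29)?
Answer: √112819180598559886/583132 ≈ 576.00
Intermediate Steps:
K(p) = -p/29 (K(p) = p*(-1/29) = -p/29)
Q(d) = 1/2552 + d/457 (Q(d) = -1/29*(-12)/1056 + d/457 = (12/29)*(1/1056) + d*(1/457) = 1/2552 + d/457)
P = 331776
√(P + Q(1475)) = √(331776 + (1/2552 + (1/457)*1475)) = √(331776 + (1/2552 + 1475/457)) = √(331776 + 3764657/1166264) = √(386942169521/1166264) = √112819180598559886/583132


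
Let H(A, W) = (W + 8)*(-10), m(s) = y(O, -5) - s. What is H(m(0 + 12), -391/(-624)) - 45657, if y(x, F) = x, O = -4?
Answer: -14271899/312 ≈ -45743.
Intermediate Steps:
m(s) = -4 - s
H(A, W) = -80 - 10*W (H(A, W) = (8 + W)*(-10) = -80 - 10*W)
H(m(0 + 12), -391/(-624)) - 45657 = (-80 - (-3910)/(-624)) - 45657 = (-80 - (-3910)*(-1)/624) - 45657 = (-80 - 10*391/624) - 45657 = (-80 - 1955/312) - 45657 = -26915/312 - 45657 = -14271899/312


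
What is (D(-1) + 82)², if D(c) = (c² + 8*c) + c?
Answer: 5476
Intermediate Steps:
D(c) = c² + 9*c
(D(-1) + 82)² = (-(9 - 1) + 82)² = (-1*8 + 82)² = (-8 + 82)² = 74² = 5476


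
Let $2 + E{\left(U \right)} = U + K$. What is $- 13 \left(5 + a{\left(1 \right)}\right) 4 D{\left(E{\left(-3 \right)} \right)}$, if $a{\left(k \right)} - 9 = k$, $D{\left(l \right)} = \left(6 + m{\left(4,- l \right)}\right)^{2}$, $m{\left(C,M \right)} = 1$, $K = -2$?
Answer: $-38220$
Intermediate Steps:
$E{\left(U \right)} = -4 + U$ ($E{\left(U \right)} = -2 + \left(U - 2\right) = -2 + \left(-2 + U\right) = -4 + U$)
$D{\left(l \right)} = 49$ ($D{\left(l \right)} = \left(6 + 1\right)^{2} = 7^{2} = 49$)
$a{\left(k \right)} = 9 + k$
$- 13 \left(5 + a{\left(1 \right)}\right) 4 D{\left(E{\left(-3 \right)} \right)} = - 13 \left(5 + \left(9 + 1\right)\right) 4 \cdot 49 = - 13 \left(5 + 10\right) 4 \cdot 49 = - 13 \cdot 15 \cdot 4 \cdot 49 = \left(-13\right) 60 \cdot 49 = \left(-780\right) 49 = -38220$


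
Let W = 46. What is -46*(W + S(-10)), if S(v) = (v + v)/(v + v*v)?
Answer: -18952/9 ≈ -2105.8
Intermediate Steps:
S(v) = 2*v/(v + v**2) (S(v) = (2*v)/(v + v**2) = 2*v/(v + v**2))
-46*(W + S(-10)) = -46*(46 + 2/(1 - 10)) = -46*(46 + 2/(-9)) = -46*(46 + 2*(-1/9)) = -46*(46 - 2/9) = -46*412/9 = -18952/9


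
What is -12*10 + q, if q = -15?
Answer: -135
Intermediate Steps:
-12*10 + q = -12*10 - 15 = -120 - 15 = -135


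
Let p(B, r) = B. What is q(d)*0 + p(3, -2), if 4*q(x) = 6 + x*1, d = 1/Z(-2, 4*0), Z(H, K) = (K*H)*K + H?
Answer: 3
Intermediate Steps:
Z(H, K) = H + H*K² (Z(H, K) = (H*K)*K + H = H*K² + H = H + H*K²)
d = -½ (d = 1/(-2*(1 + (4*0)²)) = 1/(-2*(1 + 0²)) = 1/(-2*(1 + 0)) = 1/(-2*1) = 1/(-2) = -½ ≈ -0.50000)
q(x) = 3/2 + x/4 (q(x) = (6 + x*1)/4 = (6 + x)/4 = 3/2 + x/4)
q(d)*0 + p(3, -2) = (3/2 + (¼)*(-½))*0 + 3 = (3/2 - ⅛)*0 + 3 = (11/8)*0 + 3 = 0 + 3 = 3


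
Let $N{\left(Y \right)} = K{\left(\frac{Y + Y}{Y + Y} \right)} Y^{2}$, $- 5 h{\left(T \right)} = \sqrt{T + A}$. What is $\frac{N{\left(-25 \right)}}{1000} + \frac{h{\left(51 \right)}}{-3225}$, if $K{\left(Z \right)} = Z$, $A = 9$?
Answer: $\frac{5}{8} + \frac{2 \sqrt{15}}{16125} \approx 0.62548$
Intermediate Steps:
$h{\left(T \right)} = - \frac{\sqrt{9 + T}}{5}$ ($h{\left(T \right)} = - \frac{\sqrt{T + 9}}{5} = - \frac{\sqrt{9 + T}}{5}$)
$N{\left(Y \right)} = Y^{2}$ ($N{\left(Y \right)} = \frac{Y + Y}{Y + Y} Y^{2} = \frac{2 Y}{2 Y} Y^{2} = 2 Y \frac{1}{2 Y} Y^{2} = 1 Y^{2} = Y^{2}$)
$\frac{N{\left(-25 \right)}}{1000} + \frac{h{\left(51 \right)}}{-3225} = \frac{\left(-25\right)^{2}}{1000} + \frac{\left(- \frac{1}{5}\right) \sqrt{9 + 51}}{-3225} = 625 \cdot \frac{1}{1000} + - \frac{\sqrt{60}}{5} \left(- \frac{1}{3225}\right) = \frac{5}{8} + - \frac{2 \sqrt{15}}{5} \left(- \frac{1}{3225}\right) = \frac{5}{8} + \frac{2 \sqrt{15}}{16125}$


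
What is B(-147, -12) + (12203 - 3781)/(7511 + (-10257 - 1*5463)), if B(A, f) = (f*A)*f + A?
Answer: -174983257/8209 ≈ -21316.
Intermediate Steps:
B(A, f) = A + A*f**2 (B(A, f) = (A*f)*f + A = A*f**2 + A = A + A*f**2)
B(-147, -12) + (12203 - 3781)/(7511 + (-10257 - 1*5463)) = -147*(1 + (-12)**2) + (12203 - 3781)/(7511 + (-10257 - 1*5463)) = -147*(1 + 144) + 8422/(7511 + (-10257 - 5463)) = -147*145 + 8422/(7511 - 15720) = -21315 + 8422/(-8209) = -21315 + 8422*(-1/8209) = -21315 - 8422/8209 = -174983257/8209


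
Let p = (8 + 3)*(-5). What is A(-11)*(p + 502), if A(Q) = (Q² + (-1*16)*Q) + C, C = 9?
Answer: 136782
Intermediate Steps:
p = -55 (p = 11*(-5) = -55)
A(Q) = 9 + Q² - 16*Q (A(Q) = (Q² + (-1*16)*Q) + 9 = (Q² - 16*Q) + 9 = 9 + Q² - 16*Q)
A(-11)*(p + 502) = (9 + (-11)² - 16*(-11))*(-55 + 502) = (9 + 121 + 176)*447 = 306*447 = 136782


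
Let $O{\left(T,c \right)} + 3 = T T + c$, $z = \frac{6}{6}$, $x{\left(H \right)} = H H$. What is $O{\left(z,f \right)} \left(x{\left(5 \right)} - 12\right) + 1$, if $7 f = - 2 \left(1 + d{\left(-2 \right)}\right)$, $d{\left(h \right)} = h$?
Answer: $- \frac{149}{7} \approx -21.286$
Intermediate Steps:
$x{\left(H \right)} = H^{2}$
$f = \frac{2}{7}$ ($f = \frac{\left(-2\right) \left(1 - 2\right)}{7} = \frac{\left(-2\right) \left(-1\right)}{7} = \frac{1}{7} \cdot 2 = \frac{2}{7} \approx 0.28571$)
$z = 1$ ($z = 6 \cdot \frac{1}{6} = 1$)
$O{\left(T,c \right)} = -3 + c + T^{2}$ ($O{\left(T,c \right)} = -3 + \left(T T + c\right) = -3 + \left(T^{2} + c\right) = -3 + \left(c + T^{2}\right) = -3 + c + T^{2}$)
$O{\left(z,f \right)} \left(x{\left(5 \right)} - 12\right) + 1 = \left(-3 + \frac{2}{7} + 1^{2}\right) \left(5^{2} - 12\right) + 1 = \left(-3 + \frac{2}{7} + 1\right) \left(25 - 12\right) + 1 = \left(- \frac{12}{7}\right) 13 + 1 = - \frac{156}{7} + 1 = - \frac{149}{7}$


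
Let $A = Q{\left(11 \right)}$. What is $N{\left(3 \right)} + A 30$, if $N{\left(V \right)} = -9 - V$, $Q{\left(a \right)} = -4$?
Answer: $-132$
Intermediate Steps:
$A = -4$
$N{\left(3 \right)} + A 30 = \left(-9 - 3\right) - 120 = -12 - 120 = -132$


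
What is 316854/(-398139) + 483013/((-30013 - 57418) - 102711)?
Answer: -84184522025/25234315246 ≈ -3.3361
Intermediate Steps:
316854/(-398139) + 483013/((-30013 - 57418) - 102711) = 316854*(-1/398139) + 483013/(-87431 - 102711) = -105618/132713 + 483013/(-190142) = -105618/132713 + 483013*(-1/190142) = -105618/132713 - 483013/190142 = -84184522025/25234315246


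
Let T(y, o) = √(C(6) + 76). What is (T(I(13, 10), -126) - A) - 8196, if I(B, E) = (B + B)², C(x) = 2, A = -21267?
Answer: 13071 + √78 ≈ 13080.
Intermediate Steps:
I(B, E) = 4*B² (I(B, E) = (2*B)² = 4*B²)
T(y, o) = √78 (T(y, o) = √(2 + 76) = √78)
(T(I(13, 10), -126) - A) - 8196 = (√78 - 1*(-21267)) - 8196 = (√78 + 21267) - 8196 = (21267 + √78) - 8196 = 13071 + √78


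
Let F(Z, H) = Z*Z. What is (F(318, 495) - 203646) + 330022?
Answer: 227500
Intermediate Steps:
F(Z, H) = Z²
(F(318, 495) - 203646) + 330022 = (318² - 203646) + 330022 = (101124 - 203646) + 330022 = -102522 + 330022 = 227500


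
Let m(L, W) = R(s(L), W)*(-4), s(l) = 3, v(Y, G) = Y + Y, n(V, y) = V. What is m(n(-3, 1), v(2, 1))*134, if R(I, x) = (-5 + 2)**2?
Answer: -4824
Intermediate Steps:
v(Y, G) = 2*Y
R(I, x) = 9 (R(I, x) = (-3)**2 = 9)
m(L, W) = -36 (m(L, W) = 9*(-4) = -36)
m(n(-3, 1), v(2, 1))*134 = -36*134 = -4824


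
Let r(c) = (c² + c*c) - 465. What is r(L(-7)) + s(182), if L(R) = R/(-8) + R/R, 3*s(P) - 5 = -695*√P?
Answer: -43805/96 - 695*√182/3 ≈ -3581.7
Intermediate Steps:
s(P) = 5/3 - 695*√P/3 (s(P) = 5/3 + (-695*√P)/3 = 5/3 - 695*√P/3)
L(R) = 1 - R/8 (L(R) = R*(-⅛) + 1 = -R/8 + 1 = 1 - R/8)
r(c) = -465 + 2*c² (r(c) = (c² + c²) - 465 = 2*c² - 465 = -465 + 2*c²)
r(L(-7)) + s(182) = (-465 + 2*(1 - ⅛*(-7))²) + (5/3 - 695*√182/3) = (-465 + 2*(1 + 7/8)²) + (5/3 - 695*√182/3) = (-465 + 2*(15/8)²) + (5/3 - 695*√182/3) = (-465 + 2*(225/64)) + (5/3 - 695*√182/3) = (-465 + 225/32) + (5/3 - 695*√182/3) = -14655/32 + (5/3 - 695*√182/3) = -43805/96 - 695*√182/3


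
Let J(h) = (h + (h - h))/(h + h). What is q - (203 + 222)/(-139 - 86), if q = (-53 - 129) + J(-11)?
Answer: -3233/18 ≈ -179.61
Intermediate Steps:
J(h) = 1/2 (J(h) = (h + 0)/((2*h)) = h*(1/(2*h)) = 1/2)
q = -363/2 (q = (-53 - 129) + 1/2 = -182 + 1/2 = -363/2 ≈ -181.50)
q - (203 + 222)/(-139 - 86) = -363/2 - (203 + 222)/(-139 - 86) = -363/2 - 425/(-225) = -363/2 - 425*(-1)/225 = -363/2 - 1*(-17/9) = -363/2 + 17/9 = -3233/18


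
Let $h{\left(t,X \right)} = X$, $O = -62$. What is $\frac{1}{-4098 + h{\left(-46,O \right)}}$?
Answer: $- \frac{1}{4160} \approx -0.00024038$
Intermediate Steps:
$\frac{1}{-4098 + h{\left(-46,O \right)}} = \frac{1}{-4098 - 62} = \frac{1}{-4160} = - \frac{1}{4160}$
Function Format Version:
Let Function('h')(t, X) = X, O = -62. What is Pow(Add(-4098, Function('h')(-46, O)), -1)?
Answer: Rational(-1, 4160) ≈ -0.00024038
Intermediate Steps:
Pow(Add(-4098, Function('h')(-46, O)), -1) = Pow(Add(-4098, -62), -1) = Pow(-4160, -1) = Rational(-1, 4160)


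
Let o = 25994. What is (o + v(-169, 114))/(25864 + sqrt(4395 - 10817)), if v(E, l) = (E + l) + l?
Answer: 336917396/334476459 - 338689*I*sqrt(38)/668952918 ≈ 1.0073 - 0.003121*I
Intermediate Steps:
v(E, l) = E + 2*l
(o + v(-169, 114))/(25864 + sqrt(4395 - 10817)) = (25994 + (-169 + 2*114))/(25864 + sqrt(4395 - 10817)) = (25994 + (-169 + 228))/(25864 + sqrt(-6422)) = (25994 + 59)/(25864 + 13*I*sqrt(38)) = 26053/(25864 + 13*I*sqrt(38))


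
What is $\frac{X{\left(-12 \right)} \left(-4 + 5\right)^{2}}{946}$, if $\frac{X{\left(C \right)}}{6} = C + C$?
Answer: $- \frac{72}{473} \approx -0.15222$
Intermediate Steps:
$X{\left(C \right)} = 12 C$ ($X{\left(C \right)} = 6 \left(C + C\right) = 6 \cdot 2 C = 12 C$)
$\frac{X{\left(-12 \right)} \left(-4 + 5\right)^{2}}{946} = \frac{12 \left(-12\right) \left(-4 + 5\right)^{2}}{946} = - 144 \cdot 1^{2} \cdot \frac{1}{946} = \left(-144\right) 1 \cdot \frac{1}{946} = \left(-144\right) \frac{1}{946} = - \frac{72}{473}$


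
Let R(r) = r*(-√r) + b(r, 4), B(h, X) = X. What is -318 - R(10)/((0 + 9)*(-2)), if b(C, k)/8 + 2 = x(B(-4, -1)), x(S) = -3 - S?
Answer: -2878/9 - 5*√10/9 ≈ -321.53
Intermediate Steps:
b(C, k) = -32 (b(C, k) = -16 + 8*(-3 - 1*(-1)) = -16 + 8*(-3 + 1) = -16 + 8*(-2) = -16 - 16 = -32)
R(r) = -32 - r^(3/2) (R(r) = r*(-√r) - 32 = -r^(3/2) - 32 = -32 - r^(3/2))
-318 - R(10)/((0 + 9)*(-2)) = -318 - (-32 - 10^(3/2))/((0 + 9)*(-2)) = -318 - (-32 - 10*√10)/(9*(-2)) = -318 - (-32 - 10*√10)/(-18) = -318 - (-32 - 10*√10)*(-1)/18 = -318 - (16/9 + 5*√10/9) = -318 + (-16/9 - 5*√10/9) = -2878/9 - 5*√10/9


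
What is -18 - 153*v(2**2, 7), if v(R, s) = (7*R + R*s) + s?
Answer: -9657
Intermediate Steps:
v(R, s) = s + 7*R + R*s
-18 - 153*v(2**2, 7) = -18 - 153*(7 + 7*2**2 + 2**2*7) = -18 - 153*(7 + 7*4 + 4*7) = -18 - 153*(7 + 28 + 28) = -18 - 153*63 = -18 - 9639 = -9657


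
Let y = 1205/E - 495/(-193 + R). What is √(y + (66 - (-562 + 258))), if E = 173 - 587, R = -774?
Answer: √6546182631910/133446 ≈ 19.173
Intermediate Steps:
E = -414
y = -960305/400338 (y = 1205/(-414) - 495/(-193 - 774) = 1205*(-1/414) - 495/(-967) = -1205/414 - 495*(-1/967) = -1205/414 + 495/967 = -960305/400338 ≈ -2.3987)
√(y + (66 - (-562 + 258))) = √(-960305/400338 + (66 - (-562 + 258))) = √(-960305/400338 + (66 - 1*(-304))) = √(-960305/400338 + (66 + 304)) = √(-960305/400338 + 370) = √(147164755/400338) = √6546182631910/133446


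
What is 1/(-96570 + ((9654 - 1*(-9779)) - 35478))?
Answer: -1/112615 ≈ -8.8798e-6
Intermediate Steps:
1/(-96570 + ((9654 - 1*(-9779)) - 35478)) = 1/(-96570 + ((9654 + 9779) - 35478)) = 1/(-96570 + (19433 - 35478)) = 1/(-96570 - 16045) = 1/(-112615) = -1/112615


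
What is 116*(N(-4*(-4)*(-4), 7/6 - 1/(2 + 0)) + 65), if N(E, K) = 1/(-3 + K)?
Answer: 52432/7 ≈ 7490.3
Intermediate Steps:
116*(N(-4*(-4)*(-4), 7/6 - 1/(2 + 0)) + 65) = 116*(1/(-3 + (7/6 - 1/(2 + 0))) + 65) = 116*(1/(-3 + (7*(1/6) - 1/2)) + 65) = 116*(1/(-3 + (7/6 - 1*1/2)) + 65) = 116*(1/(-3 + (7/6 - 1/2)) + 65) = 116*(1/(-3 + 2/3) + 65) = 116*(1/(-7/3) + 65) = 116*(-3/7 + 65) = 116*(452/7) = 52432/7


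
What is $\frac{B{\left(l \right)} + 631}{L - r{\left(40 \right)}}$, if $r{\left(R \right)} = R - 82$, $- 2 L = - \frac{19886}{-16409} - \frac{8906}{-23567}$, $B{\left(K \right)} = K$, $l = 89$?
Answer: $\frac{285278535}{16326293} \approx 17.474$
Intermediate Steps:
$L = - \frac{5039278}{6339523}$ ($L = - \frac{- \frac{19886}{-16409} - \frac{8906}{-23567}}{2} = - \frac{\left(-19886\right) \left(- \frac{1}{16409}\right) - - \frac{8906}{23567}}{2} = - \frac{\frac{326}{269} + \frac{8906}{23567}}{2} = \left(- \frac{1}{2}\right) \frac{10078556}{6339523} = - \frac{5039278}{6339523} \approx -0.7949$)
$r{\left(R \right)} = -82 + R$ ($r{\left(R \right)} = R - 82 = -82 + R$)
$\frac{B{\left(l \right)} + 631}{L - r{\left(40 \right)}} = \frac{89 + 631}{- \frac{5039278}{6339523} - \left(-82 + 40\right)} = \frac{720}{- \frac{5039278}{6339523} - -42} = \frac{720}{- \frac{5039278}{6339523} + 42} = \frac{720}{\frac{261220688}{6339523}} = 720 \cdot \frac{6339523}{261220688} = \frac{285278535}{16326293}$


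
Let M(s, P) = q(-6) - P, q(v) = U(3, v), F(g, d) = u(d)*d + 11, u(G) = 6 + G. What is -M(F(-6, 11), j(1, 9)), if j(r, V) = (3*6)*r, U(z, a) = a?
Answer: 24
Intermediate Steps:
j(r, V) = 18*r
F(g, d) = 11 + d*(6 + d) (F(g, d) = (6 + d)*d + 11 = d*(6 + d) + 11 = 11 + d*(6 + d))
q(v) = v
M(s, P) = -6 - P
-M(F(-6, 11), j(1, 9)) = -(-6 - 18) = -1*(-24) = 24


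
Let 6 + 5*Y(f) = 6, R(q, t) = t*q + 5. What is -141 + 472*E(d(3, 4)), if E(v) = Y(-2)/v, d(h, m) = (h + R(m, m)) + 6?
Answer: -141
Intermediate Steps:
R(q, t) = 5 + q*t (R(q, t) = q*t + 5 = 5 + q*t)
d(h, m) = 11 + h + m² (d(h, m) = (h + (5 + m*m)) + 6 = (h + (5 + m²)) + 6 = (5 + h + m²) + 6 = 11 + h + m²)
Y(f) = 0 (Y(f) = -6/5 + (⅕)*6 = -6/5 + 6/5 = 0)
E(v) = 0 (E(v) = 0/v = 0)
-141 + 472*E(d(3, 4)) = -141 + 472*0 = -141 + 0 = -141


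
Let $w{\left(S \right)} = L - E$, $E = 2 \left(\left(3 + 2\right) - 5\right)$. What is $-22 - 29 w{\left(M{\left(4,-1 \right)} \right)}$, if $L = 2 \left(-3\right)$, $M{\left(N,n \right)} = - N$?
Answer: $152$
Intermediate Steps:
$E = 0$ ($E = 2 \left(5 - 5\right) = 2 \cdot 0 = 0$)
$L = -6$
$w{\left(S \right)} = -6$ ($w{\left(S \right)} = -6 - 0 = -6 + 0 = -6$)
$-22 - 29 w{\left(M{\left(4,-1 \right)} \right)} = -22 - -174 = -22 + 174 = 152$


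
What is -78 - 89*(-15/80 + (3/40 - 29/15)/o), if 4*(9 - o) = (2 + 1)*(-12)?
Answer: -28147/540 ≈ -52.124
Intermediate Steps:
o = 18 (o = 9 - (2 + 1)*(-12)/4 = 9 - 3*(-12)/4 = 9 - ¼*(-36) = 9 + 9 = 18)
-78 - 89*(-15/80 + (3/40 - 29/15)/o) = -78 - 89*(-15/80 + (3/40 - 29/15)/18) = -78 - 89*(-15*1/80 + (3*(1/40) - 29*1/15)*(1/18)) = -78 - 89*(-3/16 + (3/40 - 29/15)*(1/18)) = -78 - 89*(-3/16 - 223/120*1/18) = -78 - 89*(-3/16 - 223/2160) = -78 - 89*(-157/540) = -78 + 13973/540 = -28147/540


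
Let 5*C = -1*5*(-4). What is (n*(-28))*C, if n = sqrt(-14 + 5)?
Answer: -336*I ≈ -336.0*I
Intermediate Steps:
n = 3*I (n = sqrt(-9) = 3*I ≈ 3.0*I)
C = 4 (C = (-1*5*(-4))/5 = (-5*(-4))/5 = (1/5)*20 = 4)
(n*(-28))*C = ((3*I)*(-28))*4 = -84*I*4 = -336*I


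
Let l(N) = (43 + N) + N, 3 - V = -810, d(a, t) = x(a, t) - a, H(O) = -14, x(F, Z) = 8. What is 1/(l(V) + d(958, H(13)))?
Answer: 1/719 ≈ 0.0013908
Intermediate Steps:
d(a, t) = 8 - a
V = 813 (V = 3 - 1*(-810) = 3 + 810 = 813)
l(N) = 43 + 2*N
1/(l(V) + d(958, H(13))) = 1/((43 + 2*813) + (8 - 1*958)) = 1/((43 + 1626) + (8 - 958)) = 1/(1669 - 950) = 1/719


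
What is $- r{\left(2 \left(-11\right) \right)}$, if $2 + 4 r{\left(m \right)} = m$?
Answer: $6$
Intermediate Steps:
$r{\left(m \right)} = - \frac{1}{2} + \frac{m}{4}$
$- r{\left(2 \left(-11\right) \right)} = - (- \frac{1}{2} + \frac{2 \left(-11\right)}{4}) = - (- \frac{1}{2} + \frac{1}{4} \left(-22\right)) = - (- \frac{1}{2} - \frac{11}{2}) = \left(-1\right) \left(-6\right) = 6$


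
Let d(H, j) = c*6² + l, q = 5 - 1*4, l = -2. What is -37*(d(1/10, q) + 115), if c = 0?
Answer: -4181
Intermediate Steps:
q = 1 (q = 5 - 4 = 1)
d(H, j) = -2 (d(H, j) = 0*6² - 2 = 0*36 - 2 = 0 - 2 = -2)
-37*(d(1/10, q) + 115) = -37*(-2 + 115) = -37*113 = -4181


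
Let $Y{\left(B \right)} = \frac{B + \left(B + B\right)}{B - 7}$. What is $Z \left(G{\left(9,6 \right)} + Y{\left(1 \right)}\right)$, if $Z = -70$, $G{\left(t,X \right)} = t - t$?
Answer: $35$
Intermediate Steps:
$G{\left(t,X \right)} = 0$
$Y{\left(B \right)} = \frac{3 B}{-7 + B}$ ($Y{\left(B \right)} = \frac{B + 2 B}{-7 + B} = \frac{3 B}{-7 + B}$)
$Z \left(G{\left(9,6 \right)} + Y{\left(1 \right)}\right) = - 70 \left(0 + 3 \cdot 1 \frac{1}{-7 + 1}\right) = - 70 \left(0 + 3 \cdot 1 \frac{1}{-6}\right) = - 70 \left(0 + 3 \cdot 1 \left(- \frac{1}{6}\right)\right) = - 70 \left(0 - \frac{1}{2}\right) = \left(-70\right) \left(- \frac{1}{2}\right) = 35$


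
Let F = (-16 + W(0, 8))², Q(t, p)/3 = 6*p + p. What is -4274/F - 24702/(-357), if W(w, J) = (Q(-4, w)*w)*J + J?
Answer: 9185/3808 ≈ 2.4120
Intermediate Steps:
Q(t, p) = 21*p (Q(t, p) = 3*(6*p + p) = 3*(7*p) = 21*p)
W(w, J) = J + 21*J*w² (W(w, J) = ((21*w)*w)*J + J = (21*w²)*J + J = 21*J*w² + J = J + 21*J*w²)
F = 64 (F = (-16 + 8*(1 + 21*0²))² = (-16 + 8*(1 + 21*0))² = (-16 + 8*(1 + 0))² = (-16 + 8*1)² = (-16 + 8)² = (-8)² = 64)
-4274/F - 24702/(-357) = -4274/64 - 24702/(-357) = -4274*1/64 - 24702*(-1/357) = -2137/32 + 8234/119 = 9185/3808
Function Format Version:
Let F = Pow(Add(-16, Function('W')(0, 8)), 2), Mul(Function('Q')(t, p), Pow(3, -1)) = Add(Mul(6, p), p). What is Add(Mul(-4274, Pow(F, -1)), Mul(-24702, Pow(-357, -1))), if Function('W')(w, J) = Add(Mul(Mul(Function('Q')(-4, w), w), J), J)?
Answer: Rational(9185, 3808) ≈ 2.4120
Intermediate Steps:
Function('Q')(t, p) = Mul(21, p) (Function('Q')(t, p) = Mul(3, Add(Mul(6, p), p)) = Mul(3, Mul(7, p)) = Mul(21, p))
Function('W')(w, J) = Add(J, Mul(21, J, Pow(w, 2))) (Function('W')(w, J) = Add(Mul(Mul(Mul(21, w), w), J), J) = Add(Mul(Mul(21, Pow(w, 2)), J), J) = Add(Mul(21, J, Pow(w, 2)), J) = Add(J, Mul(21, J, Pow(w, 2))))
F = 64 (F = Pow(Add(-16, Mul(8, Add(1, Mul(21, Pow(0, 2))))), 2) = Pow(Add(-16, Mul(8, Add(1, Mul(21, 0)))), 2) = Pow(Add(-16, Mul(8, Add(1, 0))), 2) = Pow(Add(-16, Mul(8, 1)), 2) = Pow(Add(-16, 8), 2) = Pow(-8, 2) = 64)
Add(Mul(-4274, Pow(F, -1)), Mul(-24702, Pow(-357, -1))) = Add(Mul(-4274, Pow(64, -1)), Mul(-24702, Pow(-357, -1))) = Add(Mul(-4274, Rational(1, 64)), Mul(-24702, Rational(-1, 357))) = Add(Rational(-2137, 32), Rational(8234, 119)) = Rational(9185, 3808)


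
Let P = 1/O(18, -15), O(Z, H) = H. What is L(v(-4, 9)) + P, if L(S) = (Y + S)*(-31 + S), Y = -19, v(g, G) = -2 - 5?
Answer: 14819/15 ≈ 987.93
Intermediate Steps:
v(g, G) = -7
L(S) = (-31 + S)*(-19 + S) (L(S) = (-19 + S)*(-31 + S) = (-31 + S)*(-19 + S))
P = -1/15 (P = 1/(-15) = -1/15 ≈ -0.066667)
L(v(-4, 9)) + P = (589 + (-7)**2 - 50*(-7)) - 1/15 = (589 + 49 + 350) - 1/15 = 988 - 1/15 = 14819/15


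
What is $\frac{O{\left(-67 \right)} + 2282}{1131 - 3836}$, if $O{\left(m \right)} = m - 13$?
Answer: $- \frac{2202}{2705} \approx -0.81405$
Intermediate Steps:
$O{\left(m \right)} = -13 + m$
$\frac{O{\left(-67 \right)} + 2282}{1131 - 3836} = \frac{\left(-13 - 67\right) + 2282}{1131 - 3836} = \frac{-80 + 2282}{-2705} = 2202 \left(- \frac{1}{2705}\right) = - \frac{2202}{2705}$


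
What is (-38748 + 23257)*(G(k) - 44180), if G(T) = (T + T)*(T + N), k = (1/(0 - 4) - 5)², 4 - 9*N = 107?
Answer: 85840448701/128 ≈ 6.7063e+8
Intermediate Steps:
N = -103/9 (N = 4/9 - ⅑*107 = 4/9 - 107/9 = -103/9 ≈ -11.444)
k = 441/16 (k = (1/(-4) - 5)² = (-¼ - 5)² = (-21/4)² = 441/16 ≈ 27.563)
G(T) = 2*T*(-103/9 + T) (G(T) = (T + T)*(T - 103/9) = (2*T)*(-103/9 + T) = 2*T*(-103/9 + T))
(-38748 + 23257)*(G(k) - 44180) = (-38748 + 23257)*((2/9)*(441/16)*(-103 + 9*(441/16)) - 44180) = -15491*((2/9)*(441/16)*(-103 + 3969/16) - 44180) = -15491*((2/9)*(441/16)*(2321/16) - 44180) = -15491*(113729/128 - 44180) = -15491*(-5541311/128) = 85840448701/128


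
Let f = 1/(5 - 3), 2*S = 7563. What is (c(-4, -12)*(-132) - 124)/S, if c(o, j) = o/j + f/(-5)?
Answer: -516/12605 ≈ -0.040936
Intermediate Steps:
S = 7563/2 (S = (½)*7563 = 7563/2 ≈ 3781.5)
f = ½ (f = 1/2 = ½ ≈ 0.50000)
c(o, j) = -⅒ + o/j (c(o, j) = o/j + (½)/(-5) = o/j + (½)*(-⅕) = o/j - ⅒ = -⅒ + o/j)
(c(-4, -12)*(-132) - 124)/S = (((-4 - ⅒*(-12))/(-12))*(-132) - 124)/(7563/2) = (-(-4 + 6/5)/12*(-132) - 124)*(2/7563) = (-1/12*(-14/5)*(-132) - 124)*(2/7563) = ((7/30)*(-132) - 124)*(2/7563) = (-154/5 - 124)*(2/7563) = -774/5*2/7563 = -516/12605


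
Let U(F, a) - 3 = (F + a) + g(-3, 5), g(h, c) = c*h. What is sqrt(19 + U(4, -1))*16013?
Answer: 16013*sqrt(10) ≈ 50638.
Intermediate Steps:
U(F, a) = -12 + F + a (U(F, a) = 3 + ((F + a) + 5*(-3)) = 3 + ((F + a) - 15) = 3 + (-15 + F + a) = -12 + F + a)
sqrt(19 + U(4, -1))*16013 = sqrt(19 + (-12 + 4 - 1))*16013 = sqrt(19 - 9)*16013 = sqrt(10)*16013 = 16013*sqrt(10)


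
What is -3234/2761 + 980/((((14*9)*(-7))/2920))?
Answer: -7331846/2259 ≈ -3245.6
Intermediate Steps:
-3234/2761 + 980/((((14*9)*(-7))/2920)) = -3234*1/2761 + 980/(((126*(-7))*(1/2920))) = -294/251 + 980/((-882*1/2920)) = -294/251 + 980/(-441/1460) = -294/251 + 980*(-1460/441) = -294/251 - 29200/9 = -7331846/2259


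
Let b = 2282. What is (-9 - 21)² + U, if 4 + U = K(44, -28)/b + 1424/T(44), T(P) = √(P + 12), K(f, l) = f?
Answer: 1022358/1141 + 356*√14/7 ≈ 1086.3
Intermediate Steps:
T(P) = √(12 + P)
U = -4542/1141 + 356*√14/7 (U = -4 + (44/2282 + 1424/(√(12 + 44))) = -4 + (44*(1/2282) + 1424/(√56)) = -4 + (22/1141 + 1424/((2*√14))) = -4 + (22/1141 + 1424*(√14/28)) = -4 + (22/1141 + 356*√14/7) = -4542/1141 + 356*√14/7 ≈ 186.31)
(-9 - 21)² + U = (-9 - 21)² + (-4542/1141 + 356*√14/7) = (-30)² + (-4542/1141 + 356*√14/7) = 900 + (-4542/1141 + 356*√14/7) = 1022358/1141 + 356*√14/7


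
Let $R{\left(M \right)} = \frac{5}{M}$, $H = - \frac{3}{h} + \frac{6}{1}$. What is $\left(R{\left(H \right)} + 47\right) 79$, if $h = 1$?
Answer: $\frac{11534}{3} \approx 3844.7$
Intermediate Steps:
$H = 3$ ($H = - \frac{3}{1} + \frac{6}{1} = \left(-3\right) 1 + 6 \cdot 1 = -3 + 6 = 3$)
$\left(R{\left(H \right)} + 47\right) 79 = \left(\frac{5}{3} + 47\right) 79 = \frac{146}{3} \cdot 79 = \frac{11534}{3}$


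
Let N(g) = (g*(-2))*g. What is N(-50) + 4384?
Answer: -616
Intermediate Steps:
N(g) = -2*g² (N(g) = (-2*g)*g = -2*g²)
N(-50) + 4384 = -2*(-50)² + 4384 = -2*2500 + 4384 = -5000 + 4384 = -616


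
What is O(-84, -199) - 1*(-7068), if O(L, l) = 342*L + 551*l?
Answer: -131309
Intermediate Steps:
O(-84, -199) - 1*(-7068) = (342*(-84) + 551*(-199)) - 1*(-7068) = (-28728 - 109649) + 7068 = -138377 + 7068 = -131309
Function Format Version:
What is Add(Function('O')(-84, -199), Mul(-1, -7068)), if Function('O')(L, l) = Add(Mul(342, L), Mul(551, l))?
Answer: -131309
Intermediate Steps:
Add(Function('O')(-84, -199), Mul(-1, -7068)) = Add(Add(Mul(342, -84), Mul(551, -199)), Mul(-1, -7068)) = Add(Add(-28728, -109649), 7068) = Add(-138377, 7068) = -131309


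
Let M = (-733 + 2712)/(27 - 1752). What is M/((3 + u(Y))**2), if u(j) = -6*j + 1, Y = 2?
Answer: -1979/110400 ≈ -0.017926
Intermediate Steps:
u(j) = 1 - 6*j
M = -1979/1725 (M = 1979/(-1725) = 1979*(-1/1725) = -1979/1725 ≈ -1.1472)
M/((3 + u(Y))**2) = -1979/(1725*(3 + (1 - 6*2))**2) = -1979/(1725*(3 + (1 - 12))**2) = -1979/(1725*(3 - 11)**2) = -1979/(1725*((-8)**2)) = -1979/1725/64 = -1979/1725*1/64 = -1979/110400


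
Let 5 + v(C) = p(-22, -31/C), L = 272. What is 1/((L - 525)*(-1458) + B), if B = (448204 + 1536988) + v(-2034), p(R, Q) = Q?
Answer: 2034/4788160105 ≈ 4.2480e-7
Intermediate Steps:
v(C) = -5 - 31/C
B = 4037870389/2034 (B = (448204 + 1536988) + (-5 - 31/(-2034)) = 1985192 + (-5 - 31*(-1/2034)) = 1985192 + (-5 + 31/2034) = 1985192 - 10139/2034 = 4037870389/2034 ≈ 1.9852e+6)
1/((L - 525)*(-1458) + B) = 1/((272 - 525)*(-1458) + 4037870389/2034) = 1/(-253*(-1458) + 4037870389/2034) = 1/(368874 + 4037870389/2034) = 1/(4788160105/2034) = 2034/4788160105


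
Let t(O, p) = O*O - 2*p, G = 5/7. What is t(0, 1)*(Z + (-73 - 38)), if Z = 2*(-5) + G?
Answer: 1684/7 ≈ 240.57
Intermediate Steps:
G = 5/7 (G = 5*(⅐) = 5/7 ≈ 0.71429)
Z = -65/7 (Z = 2*(-5) + 5/7 = -10 + 5/7 = -65/7 ≈ -9.2857)
t(O, p) = O² - 2*p
t(0, 1)*(Z + (-73 - 38)) = (0² - 2*1)*(-65/7 + (-73 - 38)) = (0 - 2)*(-65/7 - 111) = -2*(-842/7) = 1684/7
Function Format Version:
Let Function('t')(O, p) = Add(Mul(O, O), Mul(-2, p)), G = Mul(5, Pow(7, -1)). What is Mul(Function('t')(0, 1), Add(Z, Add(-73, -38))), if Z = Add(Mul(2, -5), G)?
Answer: Rational(1684, 7) ≈ 240.57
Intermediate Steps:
G = Rational(5, 7) (G = Mul(5, Rational(1, 7)) = Rational(5, 7) ≈ 0.71429)
Z = Rational(-65, 7) (Z = Add(Mul(2, -5), Rational(5, 7)) = Add(-10, Rational(5, 7)) = Rational(-65, 7) ≈ -9.2857)
Function('t')(O, p) = Add(Pow(O, 2), Mul(-2, p))
Mul(Function('t')(0, 1), Add(Z, Add(-73, -38))) = Mul(Add(Pow(0, 2), Mul(-2, 1)), Add(Rational(-65, 7), Add(-73, -38))) = Mul(Add(0, -2), Add(Rational(-65, 7), -111)) = Mul(-2, Rational(-842, 7)) = Rational(1684, 7)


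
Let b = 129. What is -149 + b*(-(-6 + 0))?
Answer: 625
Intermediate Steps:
-149 + b*(-(-6 + 0)) = -149 + 129*(-(-6 + 0)) = -149 + 129*(-1*(-6)) = -149 + 129*6 = -149 + 774 = 625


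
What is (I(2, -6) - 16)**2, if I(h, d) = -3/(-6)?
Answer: 961/4 ≈ 240.25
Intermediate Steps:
I(h, d) = 1/2 (I(h, d) = -3*(-1/6) = 1/2)
(I(2, -6) - 16)**2 = (1/2 - 16)**2 = (-31/2)**2 = 961/4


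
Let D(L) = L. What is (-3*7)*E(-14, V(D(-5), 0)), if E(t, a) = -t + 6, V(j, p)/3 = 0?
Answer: -420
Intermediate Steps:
V(j, p) = 0 (V(j, p) = 3*0 = 0)
E(t, a) = 6 - t
(-3*7)*E(-14, V(D(-5), 0)) = (-3*7)*(6 - 1*(-14)) = -21*(6 + 14) = -21*20 = -420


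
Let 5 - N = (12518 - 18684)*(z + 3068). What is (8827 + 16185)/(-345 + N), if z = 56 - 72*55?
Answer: -6253/1288779 ≈ -0.0048519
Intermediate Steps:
z = -3904 (z = 56 - 3960 = -3904)
N = -5154771 (N = 5 - (12518 - 18684)*(-3904 + 3068) = 5 - (-6166)*(-836) = 5 - 1*5154776 = 5 - 5154776 = -5154771)
(8827 + 16185)/(-345 + N) = (8827 + 16185)/(-345 - 5154771) = 25012/(-5155116) = 25012*(-1/5155116) = -6253/1288779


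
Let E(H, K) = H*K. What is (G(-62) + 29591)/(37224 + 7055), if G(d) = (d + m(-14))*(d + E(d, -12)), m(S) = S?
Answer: -22241/44279 ≈ -0.50229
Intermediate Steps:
G(d) = -11*d*(-14 + d) (G(d) = (d - 14)*(d + d*(-12)) = (-14 + d)*(d - 12*d) = (-14 + d)*(-11*d) = -11*d*(-14 + d))
(G(-62) + 29591)/(37224 + 7055) = (11*(-62)*(14 - 1*(-62)) + 29591)/(37224 + 7055) = (11*(-62)*(14 + 62) + 29591)/44279 = (11*(-62)*76 + 29591)*(1/44279) = (-51832 + 29591)*(1/44279) = -22241*1/44279 = -22241/44279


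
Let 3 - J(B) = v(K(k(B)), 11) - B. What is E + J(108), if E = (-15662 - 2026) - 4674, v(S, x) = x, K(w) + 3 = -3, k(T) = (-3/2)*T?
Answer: -22262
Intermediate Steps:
k(T) = -3*T/2 (k(T) = (-3*½)*T = -3*T/2)
K(w) = -6 (K(w) = -3 - 3 = -6)
E = -22362 (E = -17688 - 4674 = -22362)
J(B) = -8 + B (J(B) = 3 - (11 - B) = 3 + (-11 + B) = -8 + B)
E + J(108) = -22362 + (-8 + 108) = -22362 + 100 = -22262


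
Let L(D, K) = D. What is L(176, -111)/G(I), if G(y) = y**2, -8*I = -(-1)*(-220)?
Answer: 64/275 ≈ 0.23273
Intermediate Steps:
I = 55/2 (I = -(-1)*(-1*(-220))/8 = -(-1)*220/8 = -1/8*(-220) = 55/2 ≈ 27.500)
L(176, -111)/G(I) = 176/((55/2)**2) = 176/(3025/4) = 176*(4/3025) = 64/275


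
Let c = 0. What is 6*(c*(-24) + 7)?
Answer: 42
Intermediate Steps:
6*(c*(-24) + 7) = 6*(0*(-24) + 7) = 6*(0 + 7) = 6*7 = 42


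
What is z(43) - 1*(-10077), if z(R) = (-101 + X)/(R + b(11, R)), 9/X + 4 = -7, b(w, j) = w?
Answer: 2992309/297 ≈ 10075.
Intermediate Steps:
X = -9/11 (X = 9/(-4 - 7) = 9/(-11) = 9*(-1/11) = -9/11 ≈ -0.81818)
z(R) = -1120/(11*(11 + R)) (z(R) = (-101 - 9/11)/(R + 11) = -1120/(11*(11 + R)))
z(43) - 1*(-10077) = -1120/(121 + 11*43) - 1*(-10077) = -1120/(121 + 473) + 10077 = -1120/594 + 10077 = -1120*1/594 + 10077 = -560/297 + 10077 = 2992309/297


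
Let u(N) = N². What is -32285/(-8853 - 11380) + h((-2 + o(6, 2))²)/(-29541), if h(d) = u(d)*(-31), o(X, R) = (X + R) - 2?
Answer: 1114300273/597703053 ≈ 1.8643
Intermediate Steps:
o(X, R) = -2 + R + X (o(X, R) = (R + X) - 2 = -2 + R + X)
h(d) = -31*d² (h(d) = d²*(-31) = -31*d²)
-32285/(-8853 - 11380) + h((-2 + o(6, 2))²)/(-29541) = -32285/(-8853 - 11380) - 31*(-2 + (-2 + 2 + 6))⁴/(-29541) = -32285/(-20233) - 31*(-2 + 6)⁴*(-1/29541) = -32285*(-1/20233) - 31*(4²)²*(-1/29541) = 32285/20233 - 31*16²*(-1/29541) = 32285/20233 - 31*256*(-1/29541) = 32285/20233 - 7936*(-1/29541) = 32285/20233 + 7936/29541 = 1114300273/597703053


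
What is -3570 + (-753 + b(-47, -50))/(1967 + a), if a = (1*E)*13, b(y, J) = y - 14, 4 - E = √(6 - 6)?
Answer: -7208644/2019 ≈ -3570.4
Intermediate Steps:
E = 4 (E = 4 - √(6 - 6) = 4 - √0 = 4 - 1*0 = 4 + 0 = 4)
b(y, J) = -14 + y
a = 52 (a = (1*4)*13 = 4*13 = 52)
-3570 + (-753 + b(-47, -50))/(1967 + a) = -3570 + (-753 + (-14 - 47))/(1967 + 52) = -3570 + (-753 - 61)/2019 = -3570 - 814*1/2019 = -3570 - 814/2019 = -7208644/2019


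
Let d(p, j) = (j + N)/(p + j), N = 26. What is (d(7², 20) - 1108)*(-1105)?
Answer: 3670810/3 ≈ 1.2236e+6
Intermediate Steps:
d(p, j) = (26 + j)/(j + p) (d(p, j) = (j + 26)/(p + j) = (26 + j)/(j + p))
(d(7², 20) - 1108)*(-1105) = ((26 + 20)/(20 + 7²) - 1108)*(-1105) = (46/(20 + 49) - 1108)*(-1105) = (46/69 - 1108)*(-1105) = ((1/69)*46 - 1108)*(-1105) = (⅔ - 1108)*(-1105) = -3322/3*(-1105) = 3670810/3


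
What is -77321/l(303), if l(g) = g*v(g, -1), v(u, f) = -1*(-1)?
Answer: -77321/303 ≈ -255.18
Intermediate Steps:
v(u, f) = 1
l(g) = g (l(g) = g*1 = g)
-77321/l(303) = -77321/303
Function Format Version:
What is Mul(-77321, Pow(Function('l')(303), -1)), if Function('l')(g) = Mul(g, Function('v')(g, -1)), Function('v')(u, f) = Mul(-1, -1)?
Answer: Rational(-77321, 303) ≈ -255.18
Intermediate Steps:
Function('v')(u, f) = 1
Function('l')(g) = g (Function('l')(g) = Mul(g, 1) = g)
Mul(-77321, Pow(Function('l')(303), -1)) = Mul(-77321, Pow(303, -1)) = Mul(-77321, Rational(1, 303)) = Rational(-77321, 303)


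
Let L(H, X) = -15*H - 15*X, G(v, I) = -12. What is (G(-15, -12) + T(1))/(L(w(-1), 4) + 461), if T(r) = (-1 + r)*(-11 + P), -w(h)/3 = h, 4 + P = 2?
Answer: -3/89 ≈ -0.033708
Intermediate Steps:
P = -2 (P = -4 + 2 = -2)
w(h) = -3*h
T(r) = 13 - 13*r (T(r) = (-1 + r)*(-11 - 2) = (-1 + r)*(-13) = 13 - 13*r)
(G(-15, -12) + T(1))/(L(w(-1), 4) + 461) = (-12 + (13 - 13*1))/((-(-45)*(-1) - 15*4) + 461) = (-12 + (13 - 13))/((-15*3 - 60) + 461) = (-12 + 0)/((-45 - 60) + 461) = -12/(-105 + 461) = -12/356 = -12*1/356 = -3/89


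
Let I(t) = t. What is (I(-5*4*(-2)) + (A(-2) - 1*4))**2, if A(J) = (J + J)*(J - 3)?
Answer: 3136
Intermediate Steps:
A(J) = 2*J*(-3 + J) (A(J) = (2*J)*(-3 + J) = 2*J*(-3 + J))
(I(-5*4*(-2)) + (A(-2) - 1*4))**2 = (-5*4*(-2) + (2*(-2)*(-3 - 2) - 1*4))**2 = (-20*(-2) + (2*(-2)*(-5) - 4))**2 = (40 + (20 - 4))**2 = (40 + 16)**2 = 56**2 = 3136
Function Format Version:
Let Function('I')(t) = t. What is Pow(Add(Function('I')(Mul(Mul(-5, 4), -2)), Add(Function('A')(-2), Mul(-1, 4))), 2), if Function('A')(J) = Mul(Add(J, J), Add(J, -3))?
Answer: 3136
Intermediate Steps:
Function('A')(J) = Mul(2, J, Add(-3, J)) (Function('A')(J) = Mul(Mul(2, J), Add(-3, J)) = Mul(2, J, Add(-3, J)))
Pow(Add(Function('I')(Mul(Mul(-5, 4), -2)), Add(Function('A')(-2), Mul(-1, 4))), 2) = Pow(Add(Mul(Mul(-5, 4), -2), Add(Mul(2, -2, Add(-3, -2)), Mul(-1, 4))), 2) = Pow(Add(Mul(-20, -2), Add(Mul(2, -2, -5), -4)), 2) = Pow(Add(40, Add(20, -4)), 2) = Pow(Add(40, 16), 2) = Pow(56, 2) = 3136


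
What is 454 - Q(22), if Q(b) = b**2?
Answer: -30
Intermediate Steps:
454 - Q(22) = 454 - 1*22**2 = 454 - 1*484 = 454 - 484 = -30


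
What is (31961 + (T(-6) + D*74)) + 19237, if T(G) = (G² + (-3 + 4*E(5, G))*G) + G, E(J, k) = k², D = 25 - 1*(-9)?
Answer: 52898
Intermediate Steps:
D = 34 (D = 25 + 9 = 34)
T(G) = G + G² + G*(-3 + 4*G²) (T(G) = (G² + (-3 + 4*G²)*G) + G = (G² + G*(-3 + 4*G²)) + G = G + G² + G*(-3 + 4*G²))
(31961 + (T(-6) + D*74)) + 19237 = (31961 + (-6*(-2 - 6 + 4*(-6)²) + 34*74)) + 19237 = (31961 + (-6*(-2 - 6 + 4*36) + 2516)) + 19237 = (31961 + (-6*(-2 - 6 + 144) + 2516)) + 19237 = (31961 + (-6*136 + 2516)) + 19237 = (31961 + (-816 + 2516)) + 19237 = (31961 + 1700) + 19237 = 33661 + 19237 = 52898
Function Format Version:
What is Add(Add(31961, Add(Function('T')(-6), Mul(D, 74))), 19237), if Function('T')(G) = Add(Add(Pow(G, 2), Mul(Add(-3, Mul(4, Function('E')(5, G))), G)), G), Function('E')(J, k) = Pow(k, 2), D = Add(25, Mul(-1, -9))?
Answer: 52898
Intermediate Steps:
D = 34 (D = Add(25, 9) = 34)
Function('T')(G) = Add(G, Pow(G, 2), Mul(G, Add(-3, Mul(4, Pow(G, 2))))) (Function('T')(G) = Add(Add(Pow(G, 2), Mul(Add(-3, Mul(4, Pow(G, 2))), G)), G) = Add(Add(Pow(G, 2), Mul(G, Add(-3, Mul(4, Pow(G, 2))))), G) = Add(G, Pow(G, 2), Mul(G, Add(-3, Mul(4, Pow(G, 2))))))
Add(Add(31961, Add(Function('T')(-6), Mul(D, 74))), 19237) = Add(Add(31961, Add(Mul(-6, Add(-2, -6, Mul(4, Pow(-6, 2)))), Mul(34, 74))), 19237) = Add(Add(31961, Add(Mul(-6, Add(-2, -6, Mul(4, 36))), 2516)), 19237) = Add(Add(31961, Add(Mul(-6, Add(-2, -6, 144)), 2516)), 19237) = Add(Add(31961, Add(Mul(-6, 136), 2516)), 19237) = Add(Add(31961, Add(-816, 2516)), 19237) = Add(Add(31961, 1700), 19237) = Add(33661, 19237) = 52898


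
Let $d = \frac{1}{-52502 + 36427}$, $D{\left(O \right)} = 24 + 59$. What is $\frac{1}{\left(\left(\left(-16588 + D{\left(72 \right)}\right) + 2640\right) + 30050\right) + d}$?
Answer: $\frac{16075}{260173874} \approx 6.1786 \cdot 10^{-5}$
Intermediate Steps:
$D{\left(O \right)} = 83$
$d = - \frac{1}{16075}$ ($d = \frac{1}{-16075} = - \frac{1}{16075} \approx -6.2208 \cdot 10^{-5}$)
$\frac{1}{\left(\left(\left(-16588 + D{\left(72 \right)}\right) + 2640\right) + 30050\right) + d} = \frac{1}{\left(\left(\left(-16588 + 83\right) + 2640\right) + 30050\right) - \frac{1}{16075}} = \frac{1}{\left(\left(-16505 + 2640\right) + 30050\right) - \frac{1}{16075}} = \frac{1}{\left(-13865 + 30050\right) - \frac{1}{16075}} = \frac{1}{16185 - \frac{1}{16075}} = \frac{1}{\frac{260173874}{16075}} = \frac{16075}{260173874}$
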